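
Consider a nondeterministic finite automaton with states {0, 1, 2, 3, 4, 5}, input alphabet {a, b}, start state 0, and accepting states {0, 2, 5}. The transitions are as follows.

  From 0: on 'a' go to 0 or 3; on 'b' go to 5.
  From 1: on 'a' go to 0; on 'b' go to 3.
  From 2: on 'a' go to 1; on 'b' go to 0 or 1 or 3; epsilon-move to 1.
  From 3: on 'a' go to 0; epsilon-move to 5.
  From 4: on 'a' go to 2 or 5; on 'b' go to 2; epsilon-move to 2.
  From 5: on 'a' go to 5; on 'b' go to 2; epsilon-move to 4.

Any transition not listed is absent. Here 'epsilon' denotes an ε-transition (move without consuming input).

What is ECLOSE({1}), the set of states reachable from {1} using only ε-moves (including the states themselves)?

{1}

Begin with {1}.
No ε-moves leave this set, so the closure equals the set itself.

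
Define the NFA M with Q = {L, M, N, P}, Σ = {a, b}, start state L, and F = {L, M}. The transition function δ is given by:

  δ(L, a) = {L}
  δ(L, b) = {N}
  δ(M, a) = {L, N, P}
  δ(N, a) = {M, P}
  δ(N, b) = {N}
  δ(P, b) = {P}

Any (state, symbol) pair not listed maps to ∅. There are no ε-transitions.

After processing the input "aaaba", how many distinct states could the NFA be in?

Start in {L}.
Read 'a': L→{L}; now {L}.
Read 'a': L→{L}; now {L}.
Read 'a': L→{L}; now {L}.
Read 'b': L→{N}; now {N}.
Read 'a': N→{M, P}; now {M, P}.
That set has 2 states.

2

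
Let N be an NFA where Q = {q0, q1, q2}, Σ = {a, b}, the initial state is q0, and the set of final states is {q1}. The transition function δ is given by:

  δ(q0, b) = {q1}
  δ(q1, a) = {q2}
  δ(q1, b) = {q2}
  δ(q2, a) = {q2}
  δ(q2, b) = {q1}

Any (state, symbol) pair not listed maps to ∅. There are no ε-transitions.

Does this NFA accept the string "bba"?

Start in {q0}.
Read 'b': q0→{q1}; now {q1}.
Read 'b': q1→{q2}; now {q2}.
Read 'a': q2→{q2}; now {q2}.
The final set {q2} contains no accepting state.

No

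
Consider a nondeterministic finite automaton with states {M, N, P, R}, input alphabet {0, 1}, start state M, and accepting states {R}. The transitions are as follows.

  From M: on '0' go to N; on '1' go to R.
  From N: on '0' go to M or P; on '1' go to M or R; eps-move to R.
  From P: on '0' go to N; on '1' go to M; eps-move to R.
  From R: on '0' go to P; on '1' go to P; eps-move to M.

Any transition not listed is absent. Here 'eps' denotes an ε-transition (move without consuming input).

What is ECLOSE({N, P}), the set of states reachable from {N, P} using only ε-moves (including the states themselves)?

{M, N, P, R}

Begin with {N, P}.
ε-move P → R; add R.
ε-move R → M; add M.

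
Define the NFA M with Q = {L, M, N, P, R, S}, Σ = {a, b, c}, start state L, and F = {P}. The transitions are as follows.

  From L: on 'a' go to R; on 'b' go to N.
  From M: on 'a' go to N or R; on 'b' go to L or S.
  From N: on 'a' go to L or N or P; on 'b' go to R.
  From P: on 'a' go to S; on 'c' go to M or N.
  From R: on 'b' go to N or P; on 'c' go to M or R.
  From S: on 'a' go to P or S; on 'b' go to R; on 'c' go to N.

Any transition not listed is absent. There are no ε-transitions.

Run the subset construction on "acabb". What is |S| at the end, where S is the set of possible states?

Start in {L}.
Read 'a': {L} → {R}.
Read 'c': {R} → {M, R}.
Read 'a': {M, R} → {N, R}.
Read 'b': {N, R} → {N, P, R}.
Read 'b': {N, P, R} → {N, P, R}.
That set has 3 states.

3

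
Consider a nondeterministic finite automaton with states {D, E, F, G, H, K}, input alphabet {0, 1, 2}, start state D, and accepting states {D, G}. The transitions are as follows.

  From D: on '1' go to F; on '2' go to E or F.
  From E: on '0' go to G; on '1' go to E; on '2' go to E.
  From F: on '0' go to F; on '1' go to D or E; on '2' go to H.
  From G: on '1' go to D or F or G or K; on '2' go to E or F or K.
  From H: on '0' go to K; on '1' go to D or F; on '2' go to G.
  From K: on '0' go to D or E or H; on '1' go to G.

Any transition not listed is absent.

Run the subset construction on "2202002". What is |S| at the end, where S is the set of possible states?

4

Start in {D}.
Read '2': D→{E, F}; now {E, F}.
Read '2': E→{E}, F→{H}; now {E, H}.
Read '0': E→{G}, H→{K}; now {G, K}.
Read '2': G→{E, F, K}, K→∅; now {E, F, K}.
Read '0': E→{G}, F→{F}, K→{D, E, H}; now {D, E, F, G, H}.
Read '0': D→∅, E→{G}, F→{F}, G→∅, H→{K}; now {F, G, K}.
Read '2': F→{H}, G→{E, F, K}, K→∅; now {E, F, H, K}.
That set has 4 states.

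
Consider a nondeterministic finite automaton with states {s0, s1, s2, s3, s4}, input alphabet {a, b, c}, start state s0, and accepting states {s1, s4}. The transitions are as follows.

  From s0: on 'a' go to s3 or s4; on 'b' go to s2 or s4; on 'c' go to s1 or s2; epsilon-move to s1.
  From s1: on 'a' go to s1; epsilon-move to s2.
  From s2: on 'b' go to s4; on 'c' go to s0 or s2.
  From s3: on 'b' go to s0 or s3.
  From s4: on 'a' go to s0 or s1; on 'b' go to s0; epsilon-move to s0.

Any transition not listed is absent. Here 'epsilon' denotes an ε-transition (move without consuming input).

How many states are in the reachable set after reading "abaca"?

5

Start: ε-closure({s0}) = {s0, s1, s2}.
Read 'a': s0→{s3, s4}, s1→{s1}, s2→∅; union {s1, s3, s4}; ε-closure = {s0, s1, s2, s3, s4}.
Read 'b': s0→{s2, s4}, s1→∅, s2→{s4}, s3→{s0, s3}, s4→{s0}; union {s0, s2, s3, s4}; ε-closure = {s0, s1, s2, s3, s4}.
Read 'a': s0→{s3, s4}, s1→{s1}, s2→∅, s3→∅, s4→{s0, s1}; union {s0, s1, s3, s4}; ε-closure = {s0, s1, s2, s3, s4}.
Read 'c': s0→{s1, s2}, s1→∅, s2→{s0, s2}, s3→∅, s4→∅; now {s0, s1, s2}.
Read 'a': s0→{s3, s4}, s1→{s1}, s2→∅; union {s1, s3, s4}; ε-closure = {s0, s1, s2, s3, s4}.
That set has 5 states.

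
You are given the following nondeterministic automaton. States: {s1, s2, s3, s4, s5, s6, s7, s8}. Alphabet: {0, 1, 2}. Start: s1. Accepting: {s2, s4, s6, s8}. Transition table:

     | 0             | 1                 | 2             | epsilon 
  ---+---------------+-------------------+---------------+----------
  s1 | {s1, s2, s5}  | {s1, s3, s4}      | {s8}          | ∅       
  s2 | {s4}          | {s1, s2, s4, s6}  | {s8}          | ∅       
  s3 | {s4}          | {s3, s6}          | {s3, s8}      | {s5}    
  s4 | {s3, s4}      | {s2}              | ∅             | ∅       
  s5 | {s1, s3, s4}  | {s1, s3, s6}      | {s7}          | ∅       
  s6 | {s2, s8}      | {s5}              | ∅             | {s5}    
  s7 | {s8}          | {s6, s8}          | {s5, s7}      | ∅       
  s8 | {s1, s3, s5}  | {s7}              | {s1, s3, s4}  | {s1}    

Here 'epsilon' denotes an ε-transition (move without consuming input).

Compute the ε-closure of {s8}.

Begin with {s8}.
ε-move s8 → s1; add s1.

{s1, s8}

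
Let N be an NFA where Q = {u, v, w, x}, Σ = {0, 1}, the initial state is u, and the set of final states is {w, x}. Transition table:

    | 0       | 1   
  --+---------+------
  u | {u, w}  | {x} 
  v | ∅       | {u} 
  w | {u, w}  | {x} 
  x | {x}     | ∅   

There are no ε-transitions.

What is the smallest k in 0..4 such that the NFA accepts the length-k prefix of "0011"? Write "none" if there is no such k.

Start in {u}.
Read '0': u→{u, w}; now {u, w}.
None of the earlier sets intersect F, but {u, w} does.

1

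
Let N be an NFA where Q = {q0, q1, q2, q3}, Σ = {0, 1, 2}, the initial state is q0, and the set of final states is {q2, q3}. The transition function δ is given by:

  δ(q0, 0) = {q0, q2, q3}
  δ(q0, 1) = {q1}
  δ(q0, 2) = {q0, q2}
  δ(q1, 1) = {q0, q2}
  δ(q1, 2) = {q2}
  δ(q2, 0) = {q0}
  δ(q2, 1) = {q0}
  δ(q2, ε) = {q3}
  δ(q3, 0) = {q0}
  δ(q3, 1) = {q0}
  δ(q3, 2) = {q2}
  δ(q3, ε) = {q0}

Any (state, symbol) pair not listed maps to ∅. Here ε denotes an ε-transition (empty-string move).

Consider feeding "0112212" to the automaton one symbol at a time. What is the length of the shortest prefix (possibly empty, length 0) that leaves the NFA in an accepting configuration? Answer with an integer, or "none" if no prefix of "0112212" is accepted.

Start in {q0}.
Read '0': q0→{q0, q2, q3}; now {q0, q2, q3}.
None of the earlier sets intersect F, but {q0, q2, q3} does.

1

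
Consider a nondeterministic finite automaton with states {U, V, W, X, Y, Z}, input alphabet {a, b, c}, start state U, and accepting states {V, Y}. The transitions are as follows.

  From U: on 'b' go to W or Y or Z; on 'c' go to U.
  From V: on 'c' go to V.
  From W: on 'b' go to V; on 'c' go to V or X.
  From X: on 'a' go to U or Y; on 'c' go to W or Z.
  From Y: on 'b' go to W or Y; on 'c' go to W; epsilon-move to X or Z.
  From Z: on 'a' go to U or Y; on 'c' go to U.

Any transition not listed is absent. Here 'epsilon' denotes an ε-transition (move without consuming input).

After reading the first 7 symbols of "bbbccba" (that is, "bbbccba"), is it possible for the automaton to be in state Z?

Yes

Start in {U}.
Read 'b': U→{W, Y, Z}; union {W, Y, Z}; ε-closure = {W, X, Y, Z}.
Read 'b': W→{V}, X→∅, Y→{W, Y}, Z→∅; union {V, W, Y}; ε-closure = {V, W, X, Y, Z}.
Read 'b': V→∅, W→{V}, X→∅, Y→{W, Y}, Z→∅; union {V, W, Y}; ε-closure = {V, W, X, Y, Z}.
Read 'c': V→{V}, W→{V, X}, X→{W, Z}, Y→{W}, Z→{U}; now {U, V, W, X, Z}.
Read 'c': U→{U}, V→{V}, W→{V, X}, X→{W, Z}, Z→{U}; now {U, V, W, X, Z}.
Read 'b': U→{W, Y, Z}, V→∅, W→{V}, X→∅, Z→∅; union {V, W, Y, Z}; ε-closure = {V, W, X, Y, Z}.
Read 'a': V→∅, W→∅, X→{U, Y}, Y→∅, Z→{U, Y}; union {U, Y}; ε-closure = {U, X, Y, Z}.
State Z is in {U, X, Y, Z}.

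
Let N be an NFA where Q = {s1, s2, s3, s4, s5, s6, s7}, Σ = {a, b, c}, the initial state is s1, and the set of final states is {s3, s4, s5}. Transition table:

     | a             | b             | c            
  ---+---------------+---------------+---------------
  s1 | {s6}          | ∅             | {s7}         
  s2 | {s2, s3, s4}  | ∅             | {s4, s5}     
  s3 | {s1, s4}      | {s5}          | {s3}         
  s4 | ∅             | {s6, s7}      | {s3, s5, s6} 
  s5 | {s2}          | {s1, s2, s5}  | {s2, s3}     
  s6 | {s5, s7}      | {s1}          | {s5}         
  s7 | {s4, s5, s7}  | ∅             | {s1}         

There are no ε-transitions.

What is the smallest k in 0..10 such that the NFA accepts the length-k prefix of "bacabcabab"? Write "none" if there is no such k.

Start in {s1}.
Read 'b': s1→∅; now ∅.
The set is empty and remains empty for the remaining 9 symbols.
No reachable set along the way intersects F.

none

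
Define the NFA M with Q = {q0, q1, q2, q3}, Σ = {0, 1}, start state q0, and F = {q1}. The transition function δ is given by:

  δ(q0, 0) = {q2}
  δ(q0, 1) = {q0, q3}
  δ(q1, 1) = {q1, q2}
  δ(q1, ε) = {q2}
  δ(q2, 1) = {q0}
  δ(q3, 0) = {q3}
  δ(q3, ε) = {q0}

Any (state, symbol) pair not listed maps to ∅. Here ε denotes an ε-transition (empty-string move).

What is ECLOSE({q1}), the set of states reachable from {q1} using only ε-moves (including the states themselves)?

{q1, q2}

Begin with {q1}.
ε-move q1 → q2; add q2.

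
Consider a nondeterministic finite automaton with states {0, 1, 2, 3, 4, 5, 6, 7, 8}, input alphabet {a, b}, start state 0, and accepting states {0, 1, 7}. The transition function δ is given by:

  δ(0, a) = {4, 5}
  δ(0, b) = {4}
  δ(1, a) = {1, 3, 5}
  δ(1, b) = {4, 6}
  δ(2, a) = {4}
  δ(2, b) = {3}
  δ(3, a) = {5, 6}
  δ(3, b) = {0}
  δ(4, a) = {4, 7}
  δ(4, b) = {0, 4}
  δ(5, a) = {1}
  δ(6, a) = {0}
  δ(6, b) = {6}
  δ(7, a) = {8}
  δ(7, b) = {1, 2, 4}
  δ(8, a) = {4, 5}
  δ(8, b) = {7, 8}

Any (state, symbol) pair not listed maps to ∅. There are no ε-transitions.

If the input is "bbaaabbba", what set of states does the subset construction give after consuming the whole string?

{0, 1, 3, 4, 5, 6, 7, 8}

Start in {0}.
Read 'b': {0} → {4}.
Read 'b': {4} → {0, 4}.
Read 'a': {0, 4} → {4, 5, 7}.
Read 'a': {4, 5, 7} → {1, 4, 7, 8}.
Read 'a': {1, 4, 7, 8} → {1, 3, 4, 5, 7, 8}.
Read 'b': {1, 3, 4, 5, 7, 8} → {0, 1, 2, 4, 6, 7, 8}.
Read 'b': {0, 1, 2, 4, 6, 7, 8} → {0, 1, 2, 3, 4, 6, 7, 8}.
Read 'b': {0, 1, 2, 3, 4, 6, 7, 8} → {0, 1, 2, 3, 4, 6, 7, 8}.
Read 'a': {0, 1, 2, 3, 4, 6, 7, 8} → {0, 1, 3, 4, 5, 6, 7, 8}.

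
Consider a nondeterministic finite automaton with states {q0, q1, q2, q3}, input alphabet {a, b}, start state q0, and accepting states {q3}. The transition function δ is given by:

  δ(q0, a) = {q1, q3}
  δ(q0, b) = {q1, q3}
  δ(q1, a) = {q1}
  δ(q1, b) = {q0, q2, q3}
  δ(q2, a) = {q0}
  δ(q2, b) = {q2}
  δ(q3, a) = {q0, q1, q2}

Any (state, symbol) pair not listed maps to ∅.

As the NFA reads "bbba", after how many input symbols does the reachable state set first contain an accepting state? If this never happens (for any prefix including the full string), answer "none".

Start in {q0}.
Read 'b': q0→{q1, q3}; now {q1, q3}.
None of the earlier sets intersect F, but {q1, q3} does.

1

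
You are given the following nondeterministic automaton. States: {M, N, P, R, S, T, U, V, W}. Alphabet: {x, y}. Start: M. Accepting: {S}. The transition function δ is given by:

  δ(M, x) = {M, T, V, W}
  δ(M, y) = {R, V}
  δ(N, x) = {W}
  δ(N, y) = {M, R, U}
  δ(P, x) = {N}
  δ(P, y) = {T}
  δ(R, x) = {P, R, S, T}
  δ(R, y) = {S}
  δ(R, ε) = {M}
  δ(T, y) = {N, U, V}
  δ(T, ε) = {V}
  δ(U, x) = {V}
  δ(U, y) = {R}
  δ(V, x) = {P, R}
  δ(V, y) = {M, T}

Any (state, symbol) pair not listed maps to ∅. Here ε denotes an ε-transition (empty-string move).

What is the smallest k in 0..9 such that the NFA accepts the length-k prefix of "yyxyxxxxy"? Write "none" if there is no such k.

2

Start in {M}.
Read 'y': {M} → {M, R, V}.
Read 'y': {M, R, V} → {M, R, S, T, V}.
None of the earlier sets intersect F, but {M, R, S, T, V} does.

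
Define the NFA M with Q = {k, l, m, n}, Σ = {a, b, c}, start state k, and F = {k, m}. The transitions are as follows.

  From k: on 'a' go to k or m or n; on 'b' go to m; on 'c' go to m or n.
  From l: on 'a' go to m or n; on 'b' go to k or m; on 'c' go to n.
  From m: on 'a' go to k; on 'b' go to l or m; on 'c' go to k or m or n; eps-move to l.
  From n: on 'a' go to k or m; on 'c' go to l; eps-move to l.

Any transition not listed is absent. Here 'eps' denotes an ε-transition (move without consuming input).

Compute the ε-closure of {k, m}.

Begin with {k, m}.
ε-move m → l; add l.

{k, l, m}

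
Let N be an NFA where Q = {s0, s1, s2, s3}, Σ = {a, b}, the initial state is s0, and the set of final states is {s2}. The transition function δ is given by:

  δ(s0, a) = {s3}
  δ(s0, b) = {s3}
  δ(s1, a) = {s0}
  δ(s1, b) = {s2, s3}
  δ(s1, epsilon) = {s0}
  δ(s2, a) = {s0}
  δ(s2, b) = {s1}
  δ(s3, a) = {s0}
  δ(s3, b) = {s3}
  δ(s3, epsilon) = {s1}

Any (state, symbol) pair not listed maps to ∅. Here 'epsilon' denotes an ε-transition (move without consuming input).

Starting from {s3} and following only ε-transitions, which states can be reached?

{s0, s1, s3}

Begin with {s3}.
ε-move s3 → s1; add s1.
ε-move s1 → s0; add s0.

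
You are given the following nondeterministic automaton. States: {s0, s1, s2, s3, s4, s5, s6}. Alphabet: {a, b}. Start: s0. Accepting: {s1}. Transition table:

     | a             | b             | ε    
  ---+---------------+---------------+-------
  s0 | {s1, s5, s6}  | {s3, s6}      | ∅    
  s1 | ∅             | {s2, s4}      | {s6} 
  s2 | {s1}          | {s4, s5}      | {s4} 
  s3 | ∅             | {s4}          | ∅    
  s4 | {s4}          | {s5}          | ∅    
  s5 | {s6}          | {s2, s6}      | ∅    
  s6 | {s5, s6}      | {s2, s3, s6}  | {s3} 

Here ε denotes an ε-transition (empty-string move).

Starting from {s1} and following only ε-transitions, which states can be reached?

{s1, s3, s6}

Begin with {s1}.
ε-move s1 → s6; add s6.
ε-move s6 → s3; add s3.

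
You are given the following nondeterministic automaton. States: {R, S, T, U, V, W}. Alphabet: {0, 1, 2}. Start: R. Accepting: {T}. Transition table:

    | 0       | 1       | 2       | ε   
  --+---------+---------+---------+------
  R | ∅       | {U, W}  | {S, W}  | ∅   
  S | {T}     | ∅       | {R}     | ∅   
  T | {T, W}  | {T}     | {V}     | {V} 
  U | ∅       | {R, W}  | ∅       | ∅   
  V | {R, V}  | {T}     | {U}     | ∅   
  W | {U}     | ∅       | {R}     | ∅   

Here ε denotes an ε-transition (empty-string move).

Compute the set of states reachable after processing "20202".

Start in {R}.
Read '2': R→{S, W}; now {S, W}.
Read '0': S→{T}, W→{U}; union {T, U}; ε-closure = {T, U, V}.
Read '2': T→{V}, U→∅, V→{U}; now {U, V}.
Read '0': U→∅, V→{R, V}; now {R, V}.
Read '2': R→{S, W}, V→{U}; now {S, U, W}.

{S, U, W}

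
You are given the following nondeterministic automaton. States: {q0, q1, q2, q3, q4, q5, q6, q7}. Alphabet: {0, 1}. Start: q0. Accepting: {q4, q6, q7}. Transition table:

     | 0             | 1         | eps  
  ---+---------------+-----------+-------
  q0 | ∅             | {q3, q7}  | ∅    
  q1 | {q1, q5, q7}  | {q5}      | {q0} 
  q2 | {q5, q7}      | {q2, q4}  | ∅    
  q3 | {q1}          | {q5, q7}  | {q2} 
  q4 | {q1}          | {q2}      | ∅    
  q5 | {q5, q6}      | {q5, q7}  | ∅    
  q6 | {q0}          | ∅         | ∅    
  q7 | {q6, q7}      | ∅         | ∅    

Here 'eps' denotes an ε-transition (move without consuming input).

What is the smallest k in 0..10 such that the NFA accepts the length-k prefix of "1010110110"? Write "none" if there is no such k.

Start in {q0}.
Read '1': q0→{q3, q7}; union {q3, q7}; ε-closure = {q2, q3, q7}.
None of the earlier sets intersect F, but {q2, q3, q7} does.

1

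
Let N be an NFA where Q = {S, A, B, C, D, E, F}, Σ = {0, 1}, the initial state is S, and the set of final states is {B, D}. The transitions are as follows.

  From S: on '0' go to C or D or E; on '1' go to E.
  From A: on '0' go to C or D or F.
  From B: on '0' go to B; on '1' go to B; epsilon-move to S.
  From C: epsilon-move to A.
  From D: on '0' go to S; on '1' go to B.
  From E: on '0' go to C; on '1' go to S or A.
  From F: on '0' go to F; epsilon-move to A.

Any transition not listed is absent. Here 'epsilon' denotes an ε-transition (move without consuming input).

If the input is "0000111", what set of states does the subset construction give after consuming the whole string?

{S, A, B, E}

Start in {S}.
Read '0': S→{C, D, E}; union {C, D, E}; ε-closure = {A, C, D, E}.
Read '0': A→{C, D, F}, C→∅, D→{S}, E→{C}; union {S, C, D, F}; ε-closure = {S, A, C, D, F}.
Read '0': S→{C, D, E}, A→{C, D, F}, C→∅, D→{S}, F→{F}; union {S, C, D, E, F}; ε-closure = {S, A, C, D, E, F}.
Read '0': S→{C, D, E}, A→{C, D, F}, C→∅, D→{S}, E→{C}, F→{F}; union {S, C, D, E, F}; ε-closure = {S, A, C, D, E, F}.
Read '1': S→{E}, A→∅, C→∅, D→{B}, E→{S, A}, F→∅; now {S, A, B, E}.
Read '1': S→{E}, A→∅, B→{B}, E→{S, A}; now {S, A, B, E}.
Read '1': S→{E}, A→∅, B→{B}, E→{S, A}; now {S, A, B, E}.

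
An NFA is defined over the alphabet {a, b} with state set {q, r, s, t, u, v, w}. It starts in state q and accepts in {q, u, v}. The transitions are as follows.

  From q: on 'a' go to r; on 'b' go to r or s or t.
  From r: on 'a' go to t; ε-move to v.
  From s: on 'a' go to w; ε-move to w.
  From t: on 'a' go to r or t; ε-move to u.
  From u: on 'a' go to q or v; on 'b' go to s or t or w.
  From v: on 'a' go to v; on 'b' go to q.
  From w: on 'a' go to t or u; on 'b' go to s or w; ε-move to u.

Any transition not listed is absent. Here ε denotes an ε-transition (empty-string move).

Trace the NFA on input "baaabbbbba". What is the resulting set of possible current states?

{q, r, t, u, v, w}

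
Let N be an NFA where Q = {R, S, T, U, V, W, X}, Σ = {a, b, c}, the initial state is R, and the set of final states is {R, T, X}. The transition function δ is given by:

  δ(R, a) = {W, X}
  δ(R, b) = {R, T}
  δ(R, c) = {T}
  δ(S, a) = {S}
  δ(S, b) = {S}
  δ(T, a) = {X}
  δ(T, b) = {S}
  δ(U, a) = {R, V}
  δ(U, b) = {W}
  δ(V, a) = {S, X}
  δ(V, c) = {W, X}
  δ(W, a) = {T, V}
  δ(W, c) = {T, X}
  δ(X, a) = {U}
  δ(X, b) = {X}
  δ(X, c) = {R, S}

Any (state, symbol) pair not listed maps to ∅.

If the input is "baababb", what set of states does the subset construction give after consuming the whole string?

Start in {R}.
Read 'b': R→{R, T}; now {R, T}.
Read 'a': R→{W, X}, T→{X}; now {W, X}.
Read 'a': W→{T, V}, X→{U}; now {T, U, V}.
Read 'b': T→{S}, U→{W}, V→∅; now {S, W}.
Read 'a': S→{S}, W→{T, V}; now {S, T, V}.
Read 'b': S→{S}, T→{S}, V→∅; now {S}.
Read 'b': S→{S}; now {S}.

{S}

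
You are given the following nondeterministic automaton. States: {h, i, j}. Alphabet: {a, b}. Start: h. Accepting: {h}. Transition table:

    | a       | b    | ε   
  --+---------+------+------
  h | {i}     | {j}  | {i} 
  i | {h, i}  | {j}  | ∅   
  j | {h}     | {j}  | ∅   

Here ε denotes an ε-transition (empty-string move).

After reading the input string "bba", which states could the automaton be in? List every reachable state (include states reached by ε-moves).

Start: ε-closure({h}) = {h, i}.
Read 'b': {h, i} → {j}.
Read 'b': {j} → {j}.
Read 'a': {j} → {h, i}.

{h, i}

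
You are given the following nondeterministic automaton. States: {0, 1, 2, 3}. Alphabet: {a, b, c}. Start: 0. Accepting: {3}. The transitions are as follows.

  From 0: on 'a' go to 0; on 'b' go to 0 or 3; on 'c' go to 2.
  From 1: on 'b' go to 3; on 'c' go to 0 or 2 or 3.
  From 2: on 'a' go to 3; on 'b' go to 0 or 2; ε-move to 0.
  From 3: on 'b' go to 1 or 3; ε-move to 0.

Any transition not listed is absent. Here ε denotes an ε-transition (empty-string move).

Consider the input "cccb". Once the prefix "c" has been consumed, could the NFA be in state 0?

Start in {0}.
Read 'c': 0→{2}; union {2}; ε-closure = {0, 2}.
State 0 is in {0, 2}.

Yes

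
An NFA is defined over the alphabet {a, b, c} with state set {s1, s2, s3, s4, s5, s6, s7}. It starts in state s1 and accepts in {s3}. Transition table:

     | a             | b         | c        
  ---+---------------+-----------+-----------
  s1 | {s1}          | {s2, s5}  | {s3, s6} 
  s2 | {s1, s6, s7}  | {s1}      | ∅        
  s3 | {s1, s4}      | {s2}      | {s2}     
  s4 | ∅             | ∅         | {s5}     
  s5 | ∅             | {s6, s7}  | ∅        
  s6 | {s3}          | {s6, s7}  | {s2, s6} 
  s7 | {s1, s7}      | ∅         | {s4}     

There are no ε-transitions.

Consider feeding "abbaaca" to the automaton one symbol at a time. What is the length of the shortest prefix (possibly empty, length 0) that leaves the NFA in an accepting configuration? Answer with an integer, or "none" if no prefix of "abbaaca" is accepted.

4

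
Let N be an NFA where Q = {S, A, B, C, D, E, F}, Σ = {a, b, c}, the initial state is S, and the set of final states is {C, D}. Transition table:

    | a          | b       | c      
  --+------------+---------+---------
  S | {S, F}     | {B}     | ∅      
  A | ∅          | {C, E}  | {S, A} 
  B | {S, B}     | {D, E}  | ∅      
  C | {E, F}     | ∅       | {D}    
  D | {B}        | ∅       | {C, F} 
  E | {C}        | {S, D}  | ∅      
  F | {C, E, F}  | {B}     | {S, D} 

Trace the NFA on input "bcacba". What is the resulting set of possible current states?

∅

Start in {S}.
Read 'b': S→{B}; now {B}.
Read 'c': B→∅; now ∅.
The set is empty and remains empty for the remaining 4 symbols.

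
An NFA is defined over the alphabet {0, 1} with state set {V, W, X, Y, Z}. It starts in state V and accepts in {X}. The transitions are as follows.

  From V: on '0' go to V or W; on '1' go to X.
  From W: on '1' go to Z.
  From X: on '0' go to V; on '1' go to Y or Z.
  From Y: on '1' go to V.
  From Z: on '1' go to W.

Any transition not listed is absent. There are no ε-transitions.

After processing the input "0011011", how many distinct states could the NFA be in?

0

Start in {V}.
Read '0': V→{V, W}; now {V, W}.
Read '0': V→{V, W}, W→∅; now {V, W}.
Read '1': V→{X}, W→{Z}; now {X, Z}.
Read '1': X→{Y, Z}, Z→{W}; now {W, Y, Z}.
Read '0': W→∅, Y→∅, Z→∅; now ∅.
The set is empty and remains empty for the remaining 2 symbols.
That set has 0 states.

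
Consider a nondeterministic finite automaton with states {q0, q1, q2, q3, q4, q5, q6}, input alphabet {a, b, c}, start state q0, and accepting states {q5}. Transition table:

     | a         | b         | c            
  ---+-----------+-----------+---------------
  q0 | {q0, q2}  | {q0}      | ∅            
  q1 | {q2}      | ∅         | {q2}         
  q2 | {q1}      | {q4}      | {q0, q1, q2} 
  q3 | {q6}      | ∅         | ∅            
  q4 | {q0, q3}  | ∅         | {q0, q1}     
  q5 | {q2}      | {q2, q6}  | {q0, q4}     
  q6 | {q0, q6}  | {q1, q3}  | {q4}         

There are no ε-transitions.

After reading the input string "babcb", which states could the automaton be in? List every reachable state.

Start in {q0}.
Read 'b': {q0} → {q0}.
Read 'a': {q0} → {q0, q2}.
Read 'b': {q0, q2} → {q0, q4}.
Read 'c': {q0, q4} → {q0, q1}.
Read 'b': {q0, q1} → {q0}.

{q0}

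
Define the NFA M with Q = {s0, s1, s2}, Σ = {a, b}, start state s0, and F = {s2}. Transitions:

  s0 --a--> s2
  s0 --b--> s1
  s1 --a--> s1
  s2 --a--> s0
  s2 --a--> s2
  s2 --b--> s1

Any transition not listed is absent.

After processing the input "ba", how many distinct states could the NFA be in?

1

Start in {s0}.
Read 'b': s0→{s1}; now {s1}.
Read 'a': s1→{s1}; now {s1}.
That set has 1 state.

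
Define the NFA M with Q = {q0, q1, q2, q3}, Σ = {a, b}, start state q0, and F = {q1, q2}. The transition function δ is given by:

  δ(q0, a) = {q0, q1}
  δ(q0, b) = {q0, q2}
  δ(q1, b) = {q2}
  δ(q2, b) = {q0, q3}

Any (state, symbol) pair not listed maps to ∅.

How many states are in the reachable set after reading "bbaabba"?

Start in {q0}.
Read 'b': q0→{q0, q2}; now {q0, q2}.
Read 'b': q0→{q0, q2}, q2→{q0, q3}; now {q0, q2, q3}.
Read 'a': q0→{q0, q1}, q2→∅, q3→∅; now {q0, q1}.
Read 'a': q0→{q0, q1}, q1→∅; now {q0, q1}.
Read 'b': q0→{q0, q2}, q1→{q2}; now {q0, q2}.
Read 'b': q0→{q0, q2}, q2→{q0, q3}; now {q0, q2, q3}.
Read 'a': q0→{q0, q1}, q2→∅, q3→∅; now {q0, q1}.
That set has 2 states.

2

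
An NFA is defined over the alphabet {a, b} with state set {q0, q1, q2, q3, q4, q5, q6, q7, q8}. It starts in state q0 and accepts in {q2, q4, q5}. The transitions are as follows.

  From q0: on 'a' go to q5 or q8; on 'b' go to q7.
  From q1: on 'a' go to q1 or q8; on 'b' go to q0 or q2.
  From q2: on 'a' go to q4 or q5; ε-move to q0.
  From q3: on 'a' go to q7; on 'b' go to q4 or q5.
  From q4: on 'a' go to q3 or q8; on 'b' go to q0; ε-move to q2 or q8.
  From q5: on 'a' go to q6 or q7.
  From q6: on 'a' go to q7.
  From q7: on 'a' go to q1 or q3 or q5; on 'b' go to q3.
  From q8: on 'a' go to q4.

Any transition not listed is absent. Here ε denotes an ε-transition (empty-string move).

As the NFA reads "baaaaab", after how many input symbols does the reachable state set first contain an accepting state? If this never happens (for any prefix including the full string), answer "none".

2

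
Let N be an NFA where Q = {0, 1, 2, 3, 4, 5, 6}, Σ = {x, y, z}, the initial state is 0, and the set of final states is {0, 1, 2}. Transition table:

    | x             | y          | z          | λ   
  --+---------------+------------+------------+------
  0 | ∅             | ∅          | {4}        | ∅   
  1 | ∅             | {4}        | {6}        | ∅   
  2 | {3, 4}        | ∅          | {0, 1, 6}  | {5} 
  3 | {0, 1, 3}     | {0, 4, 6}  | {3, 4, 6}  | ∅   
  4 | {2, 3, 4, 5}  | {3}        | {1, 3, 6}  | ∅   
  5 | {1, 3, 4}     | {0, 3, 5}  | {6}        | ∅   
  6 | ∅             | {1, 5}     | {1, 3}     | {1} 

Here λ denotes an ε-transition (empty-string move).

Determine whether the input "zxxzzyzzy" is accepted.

Start in {0}.
Read 'z': 0→{4}; now {4}.
Read 'x': 4→{2, 3, 4, 5}; now {2, 3, 4, 5}.
Read 'x': 2→{3, 4}, 3→{0, 1, 3}, 4→{2, 3, 4, 5}, 5→{1, 3, 4}; now {0, 1, 2, 3, 4, 5}.
Read 'z': 0→{4}, 1→{6}, 2→{0, 1, 6}, 3→{3, 4, 6}, 4→{1, 3, 6}, 5→{6}; now {0, 1, 3, 4, 6}.
Read 'z': 0→{4}, 1→{6}, 3→{3, 4, 6}, 4→{1, 3, 6}, 6→{1, 3}; now {1, 3, 4, 6}.
Read 'y': 1→{4}, 3→{0, 4, 6}, 4→{3}, 6→{1, 5}; now {0, 1, 3, 4, 5, 6}.
Read 'z': 0→{4}, 1→{6}, 3→{3, 4, 6}, 4→{1, 3, 6}, 5→{6}, 6→{1, 3}; now {1, 3, 4, 6}.
Read 'z': 1→{6}, 3→{3, 4, 6}, 4→{1, 3, 6}, 6→{1, 3}; now {1, 3, 4, 6}.
Read 'y': 1→{4}, 3→{0, 4, 6}, 4→{3}, 6→{1, 5}; now {0, 1, 3, 4, 5, 6}.
The final set {0, 1, 3, 4, 5, 6} contains the accepting states 0, 1.

Yes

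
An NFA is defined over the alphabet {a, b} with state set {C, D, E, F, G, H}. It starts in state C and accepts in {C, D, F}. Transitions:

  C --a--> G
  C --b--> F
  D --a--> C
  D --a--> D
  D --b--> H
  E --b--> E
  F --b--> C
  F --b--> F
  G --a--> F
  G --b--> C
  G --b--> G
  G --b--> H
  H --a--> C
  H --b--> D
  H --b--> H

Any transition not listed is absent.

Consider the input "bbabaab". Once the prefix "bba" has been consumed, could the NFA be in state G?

Yes

Start in {C}.
Read 'b': {C} → {F}.
Read 'b': {F} → {C, F}.
Read 'a': {C, F} → {G}.
State G is in {G}.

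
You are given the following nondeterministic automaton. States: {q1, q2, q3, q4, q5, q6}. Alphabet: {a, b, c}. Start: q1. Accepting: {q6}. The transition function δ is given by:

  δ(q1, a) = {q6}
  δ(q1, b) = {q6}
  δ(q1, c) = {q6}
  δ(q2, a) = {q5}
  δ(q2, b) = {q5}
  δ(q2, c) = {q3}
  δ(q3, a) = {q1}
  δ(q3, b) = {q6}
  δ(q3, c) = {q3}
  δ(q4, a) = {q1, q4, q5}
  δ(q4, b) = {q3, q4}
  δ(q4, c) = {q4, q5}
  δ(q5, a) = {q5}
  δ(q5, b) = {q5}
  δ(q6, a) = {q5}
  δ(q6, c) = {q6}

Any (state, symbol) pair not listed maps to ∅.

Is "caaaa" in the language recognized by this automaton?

No

Start in {q1}.
Read 'c': {q1} → {q6}.
Read 'a': {q6} → {q5}.
Read 'a': {q5} → {q5}.
Read 'a': {q5} → {q5}.
Read 'a': {q5} → {q5}.
The final set {q5} contains no accepting state.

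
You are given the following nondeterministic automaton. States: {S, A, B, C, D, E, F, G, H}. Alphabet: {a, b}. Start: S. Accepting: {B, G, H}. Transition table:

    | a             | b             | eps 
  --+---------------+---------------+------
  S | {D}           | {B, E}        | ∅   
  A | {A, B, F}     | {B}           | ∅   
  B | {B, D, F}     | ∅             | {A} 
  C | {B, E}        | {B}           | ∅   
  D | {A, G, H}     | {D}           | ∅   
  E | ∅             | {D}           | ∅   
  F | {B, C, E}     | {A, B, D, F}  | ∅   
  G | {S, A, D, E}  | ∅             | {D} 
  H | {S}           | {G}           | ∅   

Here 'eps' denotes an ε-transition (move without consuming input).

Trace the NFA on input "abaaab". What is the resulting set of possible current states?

{A, B, D, E, F, G}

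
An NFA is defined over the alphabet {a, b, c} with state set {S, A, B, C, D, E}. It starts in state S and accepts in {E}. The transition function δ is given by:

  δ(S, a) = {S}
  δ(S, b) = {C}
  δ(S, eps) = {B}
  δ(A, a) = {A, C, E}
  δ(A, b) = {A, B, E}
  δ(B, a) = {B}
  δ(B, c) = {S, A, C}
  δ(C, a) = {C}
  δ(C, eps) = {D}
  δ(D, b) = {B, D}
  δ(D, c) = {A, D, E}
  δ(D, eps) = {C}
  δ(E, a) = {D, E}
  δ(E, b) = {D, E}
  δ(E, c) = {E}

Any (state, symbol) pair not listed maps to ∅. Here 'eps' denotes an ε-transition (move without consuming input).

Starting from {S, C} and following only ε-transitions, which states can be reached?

Begin with {S, C}.
ε-move S → B; add B.
ε-move C → D; add D.

{S, B, C, D}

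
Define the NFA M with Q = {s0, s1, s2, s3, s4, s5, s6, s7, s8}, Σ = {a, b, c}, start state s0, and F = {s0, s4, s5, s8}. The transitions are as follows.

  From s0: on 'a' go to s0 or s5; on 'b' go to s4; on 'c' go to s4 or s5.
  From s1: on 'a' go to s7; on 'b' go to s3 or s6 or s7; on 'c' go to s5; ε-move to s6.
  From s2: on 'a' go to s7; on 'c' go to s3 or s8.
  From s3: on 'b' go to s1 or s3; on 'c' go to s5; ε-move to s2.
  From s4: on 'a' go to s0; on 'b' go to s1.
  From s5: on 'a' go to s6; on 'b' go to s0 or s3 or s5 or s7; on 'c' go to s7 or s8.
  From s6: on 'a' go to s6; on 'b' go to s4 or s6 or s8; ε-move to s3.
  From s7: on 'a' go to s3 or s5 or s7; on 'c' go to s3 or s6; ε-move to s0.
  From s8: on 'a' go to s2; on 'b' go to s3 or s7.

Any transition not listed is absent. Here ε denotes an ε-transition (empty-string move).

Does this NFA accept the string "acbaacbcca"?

Start in {s0}.
Read 'a': {s0} → {s0, s5}.
Read 'c': {s0, s5} → {s0, s4, s5, s7, s8}.
Read 'b': {s0, s4, s5, s7, s8} → {s0, s1, s2, s3, s4, s5, s6, s7}.
Read 'a': {s0, s1, s2, s3, s4, s5, s6, s7} → {s0, s2, s3, s5, s6, s7}.
Read 'a': {s0, s2, s3, s5, s6, s7} → {s0, s2, s3, s5, s6, s7}.
Read 'c': {s0, s2, s3, s5, s6, s7} → {s0, s2, s3, s4, s5, s6, s7, s8}.
Read 'b': {s0, s2, s3, s4, s5, s6, s7, s8} → {s0, s1, s2, s3, s4, s5, s6, s7, s8}.
Read 'c': {s0, s1, s2, s3, s4, s5, s6, s7, s8} → {s0, s2, s3, s4, s5, s6, s7, s8}.
Read 'c': {s0, s2, s3, s4, s5, s6, s7, s8} → {s0, s2, s3, s4, s5, s6, s7, s8}.
Read 'a': {s0, s2, s3, s4, s5, s6, s7, s8} → {s0, s2, s3, s5, s6, s7}.
The final set {s0, s2, s3, s5, s6, s7} contains the accepting states s0, s5.

Yes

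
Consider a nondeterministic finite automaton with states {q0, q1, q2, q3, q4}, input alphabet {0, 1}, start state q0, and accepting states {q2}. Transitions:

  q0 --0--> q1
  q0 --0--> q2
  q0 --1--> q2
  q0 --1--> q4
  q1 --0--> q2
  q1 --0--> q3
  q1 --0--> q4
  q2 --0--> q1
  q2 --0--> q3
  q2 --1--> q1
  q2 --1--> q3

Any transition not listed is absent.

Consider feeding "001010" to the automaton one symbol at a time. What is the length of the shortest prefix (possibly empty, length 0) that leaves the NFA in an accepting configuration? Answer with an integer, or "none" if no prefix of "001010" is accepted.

Start in {q0}.
Read '0': {q0} → {q1, q2}.
None of the earlier sets intersect F, but {q1, q2} does.

1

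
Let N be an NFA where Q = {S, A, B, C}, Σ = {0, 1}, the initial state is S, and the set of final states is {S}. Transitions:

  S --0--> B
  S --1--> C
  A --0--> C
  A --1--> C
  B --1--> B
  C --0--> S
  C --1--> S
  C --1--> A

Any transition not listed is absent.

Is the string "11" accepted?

Start in {S}.
Read '1': S→{C}; now {C}.
Read '1': C→{S, A}; now {S, A}.
The final set {S, A} contains the accepting state S.

Yes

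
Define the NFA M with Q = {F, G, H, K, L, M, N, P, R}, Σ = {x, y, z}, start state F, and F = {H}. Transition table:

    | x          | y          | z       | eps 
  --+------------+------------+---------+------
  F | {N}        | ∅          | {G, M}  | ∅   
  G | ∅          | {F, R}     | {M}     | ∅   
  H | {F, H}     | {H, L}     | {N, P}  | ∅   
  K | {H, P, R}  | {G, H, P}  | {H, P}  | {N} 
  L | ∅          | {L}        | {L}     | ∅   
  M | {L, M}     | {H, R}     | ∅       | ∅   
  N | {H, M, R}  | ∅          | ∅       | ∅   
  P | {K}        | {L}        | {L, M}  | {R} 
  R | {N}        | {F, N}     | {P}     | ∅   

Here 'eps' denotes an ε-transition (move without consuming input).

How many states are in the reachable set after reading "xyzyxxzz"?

0

Start in {F}.
Read 'x': {F} → {N}.
Read 'y': {N} → ∅.
The set is empty and remains empty for the remaining 6 symbols.
That set has 0 states.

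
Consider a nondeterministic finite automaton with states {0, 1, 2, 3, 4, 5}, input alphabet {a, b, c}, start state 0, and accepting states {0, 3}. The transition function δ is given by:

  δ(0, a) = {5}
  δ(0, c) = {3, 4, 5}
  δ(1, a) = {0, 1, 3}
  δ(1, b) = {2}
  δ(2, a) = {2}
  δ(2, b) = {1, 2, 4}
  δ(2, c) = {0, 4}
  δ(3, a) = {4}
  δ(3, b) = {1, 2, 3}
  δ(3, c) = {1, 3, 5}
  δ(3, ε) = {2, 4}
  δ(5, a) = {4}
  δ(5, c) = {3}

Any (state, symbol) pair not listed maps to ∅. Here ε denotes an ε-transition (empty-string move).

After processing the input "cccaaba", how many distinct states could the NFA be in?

5

Start in {0}.
Read 'c': 0→{3, 4, 5}; union {3, 4, 5}; ε-closure = {2, 3, 4, 5}.
Read 'c': 2→{0, 4}, 3→{1, 3, 5}, 4→∅, 5→{3}; union {0, 1, 3, 4, 5}; ε-closure = {0, 1, 2, 3, 4, 5}.
Read 'c': 0→{3, 4, 5}, 1→∅, 2→{0, 4}, 3→{1, 3, 5}, 4→∅, 5→{3}; union {0, 1, 3, 4, 5}; ε-closure = {0, 1, 2, 3, 4, 5}.
Read 'a': 0→{5}, 1→{0, 1, 3}, 2→{2}, 3→{4}, 4→∅, 5→{4}; now {0, 1, 2, 3, 4, 5}.
Read 'a': 0→{5}, 1→{0, 1, 3}, 2→{2}, 3→{4}, 4→∅, 5→{4}; now {0, 1, 2, 3, 4, 5}.
Read 'b': 0→∅, 1→{2}, 2→{1, 2, 4}, 3→{1, 2, 3}, 4→∅, 5→∅; now {1, 2, 3, 4}.
Read 'a': 1→{0, 1, 3}, 2→{2}, 3→{4}, 4→∅; now {0, 1, 2, 3, 4}.
That set has 5 states.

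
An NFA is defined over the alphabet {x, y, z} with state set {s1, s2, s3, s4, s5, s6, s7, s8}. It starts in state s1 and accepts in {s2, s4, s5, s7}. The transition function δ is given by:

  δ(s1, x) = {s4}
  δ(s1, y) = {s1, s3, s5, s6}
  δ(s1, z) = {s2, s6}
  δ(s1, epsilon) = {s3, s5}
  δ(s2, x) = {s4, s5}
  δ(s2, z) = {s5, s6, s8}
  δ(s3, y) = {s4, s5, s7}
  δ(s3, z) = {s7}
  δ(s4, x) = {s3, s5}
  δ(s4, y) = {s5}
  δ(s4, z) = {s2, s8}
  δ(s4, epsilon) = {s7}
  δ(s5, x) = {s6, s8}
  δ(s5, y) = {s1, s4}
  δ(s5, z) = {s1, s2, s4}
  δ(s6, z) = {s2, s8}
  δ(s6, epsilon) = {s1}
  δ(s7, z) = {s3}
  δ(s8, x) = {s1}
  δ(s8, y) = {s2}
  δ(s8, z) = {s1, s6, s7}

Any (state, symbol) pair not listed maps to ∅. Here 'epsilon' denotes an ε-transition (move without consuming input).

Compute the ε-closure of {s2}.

Begin with {s2}.
No ε-moves leave this set, so the closure equals the set itself.

{s2}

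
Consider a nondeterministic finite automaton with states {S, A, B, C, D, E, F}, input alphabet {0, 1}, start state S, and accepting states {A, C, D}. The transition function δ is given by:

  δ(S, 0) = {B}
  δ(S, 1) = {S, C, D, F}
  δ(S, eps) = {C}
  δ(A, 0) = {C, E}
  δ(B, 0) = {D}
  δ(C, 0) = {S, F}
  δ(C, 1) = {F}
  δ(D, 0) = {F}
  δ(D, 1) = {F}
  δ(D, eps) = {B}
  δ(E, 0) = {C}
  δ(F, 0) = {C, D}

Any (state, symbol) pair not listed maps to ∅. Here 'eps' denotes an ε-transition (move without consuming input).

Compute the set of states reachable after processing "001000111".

Start: ε-closure({S}) = {S, C}.
Read '0': {S, C} → {S, B, C, F}.
Read '0': {S, B, C, F} → {S, B, C, D, F}.
Read '1': {S, B, C, D, F} → {S, B, C, D, F}.
Read '0': {S, B, C, D, F} → {S, B, C, D, F}.
Read '0': {S, B, C, D, F} → {S, B, C, D, F}.
Read '0': {S, B, C, D, F} → {S, B, C, D, F}.
Read '1': {S, B, C, D, F} → {S, B, C, D, F}.
Read '1': {S, B, C, D, F} → {S, B, C, D, F}.
Read '1': {S, B, C, D, F} → {S, B, C, D, F}.

{S, B, C, D, F}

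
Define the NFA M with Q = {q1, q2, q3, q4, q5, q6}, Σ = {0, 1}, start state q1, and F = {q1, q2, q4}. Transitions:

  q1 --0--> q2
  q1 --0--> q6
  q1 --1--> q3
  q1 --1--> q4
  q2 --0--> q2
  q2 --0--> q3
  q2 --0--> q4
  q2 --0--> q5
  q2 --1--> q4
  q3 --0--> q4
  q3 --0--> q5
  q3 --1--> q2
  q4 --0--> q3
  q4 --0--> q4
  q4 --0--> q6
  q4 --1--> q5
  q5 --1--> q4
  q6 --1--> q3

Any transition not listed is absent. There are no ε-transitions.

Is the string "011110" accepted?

Start in {q1}.
Read '0': q1→{q2, q6}; now {q2, q6}.
Read '1': q2→{q4}, q6→{q3}; now {q3, q4}.
Read '1': q3→{q2}, q4→{q5}; now {q2, q5}.
Read '1': q2→{q4}, q5→{q4}; now {q4}.
Read '1': q4→{q5}; now {q5}.
Read '0': q5→∅; now ∅.
The final set ∅ contains no accepting state.

No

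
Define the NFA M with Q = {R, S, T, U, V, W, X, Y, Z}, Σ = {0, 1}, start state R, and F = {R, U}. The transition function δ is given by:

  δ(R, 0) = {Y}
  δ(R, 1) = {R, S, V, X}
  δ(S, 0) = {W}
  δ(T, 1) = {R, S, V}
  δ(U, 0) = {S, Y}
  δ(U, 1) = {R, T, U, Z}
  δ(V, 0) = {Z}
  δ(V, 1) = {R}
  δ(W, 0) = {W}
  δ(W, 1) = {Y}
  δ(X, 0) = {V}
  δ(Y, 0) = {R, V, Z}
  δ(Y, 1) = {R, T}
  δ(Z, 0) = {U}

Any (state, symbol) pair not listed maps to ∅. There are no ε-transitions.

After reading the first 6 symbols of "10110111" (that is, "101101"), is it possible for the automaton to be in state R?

Start in {R}.
Read '1': R→{R, S, V, X}; now {R, S, V, X}.
Read '0': R→{Y}, S→{W}, V→{Z}, X→{V}; now {V, W, Y, Z}.
Read '1': V→{R}, W→{Y}, Y→{R, T}, Z→∅; now {R, T, Y}.
Read '1': R→{R, S, V, X}, T→{R, S, V}, Y→{R, T}; now {R, S, T, V, X}.
Read '0': R→{Y}, S→{W}, T→∅, V→{Z}, X→{V}; now {V, W, Y, Z}.
Read '1': V→{R}, W→{Y}, Y→{R, T}, Z→∅; now {R, T, Y}.
State R is in {R, T, Y}.

Yes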